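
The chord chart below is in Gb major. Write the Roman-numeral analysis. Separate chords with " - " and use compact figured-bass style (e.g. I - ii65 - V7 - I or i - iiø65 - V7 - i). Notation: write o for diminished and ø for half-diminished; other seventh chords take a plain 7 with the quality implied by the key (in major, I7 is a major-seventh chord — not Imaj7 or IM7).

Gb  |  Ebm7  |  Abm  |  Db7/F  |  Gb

Gb: root Gb is the tonic; major triad there is I.
Ebm7: minor seventh chord on Eb = scale degree 6 → vi7.
Abm has root Ab, degree 2 in Gb major, so ii.
Db7/F has root Db, degree 5 in Gb major, so V65.
Gb has root Gb, degree 1 in Gb major, so I.

I - vi7 - ii - V65 - I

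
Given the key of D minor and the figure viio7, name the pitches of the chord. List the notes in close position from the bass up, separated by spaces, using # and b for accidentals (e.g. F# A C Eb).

C# E G Bb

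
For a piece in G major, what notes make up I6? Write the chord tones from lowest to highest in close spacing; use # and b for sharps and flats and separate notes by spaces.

B D G

In G major, scale degree 1 is G, and the diatonic chord built there is a major triad.
That chord is spelled G-B-D.
The figured bass 6 indicates first inversion, placing the third (B) in the bass: B-D-G.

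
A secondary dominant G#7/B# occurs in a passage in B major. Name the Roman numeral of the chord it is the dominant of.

ii

The chord is a dominant seventh chord on G#.
A dominant resolves down a perfect fifth: G# → C#. In B major, C# is scale degree 2, i.e. ii.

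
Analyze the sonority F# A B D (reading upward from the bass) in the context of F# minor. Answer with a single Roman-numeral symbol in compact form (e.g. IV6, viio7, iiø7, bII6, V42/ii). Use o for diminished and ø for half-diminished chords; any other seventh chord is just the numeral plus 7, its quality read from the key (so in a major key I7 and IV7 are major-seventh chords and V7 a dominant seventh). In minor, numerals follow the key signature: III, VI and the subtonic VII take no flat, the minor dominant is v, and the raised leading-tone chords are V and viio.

iv43

The pitches B-D-F#-A form a minor seventh chord rooted on B.
In F# minor, B is the subdominant; the diatonic minor seventh chord there is iv7.
With F# in the bass the chord is in second inversion, so the figured bass is 43.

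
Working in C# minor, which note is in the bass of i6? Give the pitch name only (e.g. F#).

i in C# minor has root C#; the chord is C#-E-G#.
The figure 6 means first inversion — the third is in the bass.

E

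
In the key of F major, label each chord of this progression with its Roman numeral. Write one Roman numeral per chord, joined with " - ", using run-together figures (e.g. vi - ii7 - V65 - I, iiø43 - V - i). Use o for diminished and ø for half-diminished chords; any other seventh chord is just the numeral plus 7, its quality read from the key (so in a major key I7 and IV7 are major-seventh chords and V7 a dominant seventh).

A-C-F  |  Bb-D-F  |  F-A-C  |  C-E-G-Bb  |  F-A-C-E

A-C-F: root F is the tonic; major triad there is I6.
Bb-D-F: root Bb is the subdominant; major triad there is IV.
F-A-C has root F, degree 1 in F major, so I.
C-E-G-Bb: dominant seventh chord on C = scale degree 5 → V7.
F-A-C-E has root F, degree 1 in F major, so I7.

I6 - IV - I - V7 - I7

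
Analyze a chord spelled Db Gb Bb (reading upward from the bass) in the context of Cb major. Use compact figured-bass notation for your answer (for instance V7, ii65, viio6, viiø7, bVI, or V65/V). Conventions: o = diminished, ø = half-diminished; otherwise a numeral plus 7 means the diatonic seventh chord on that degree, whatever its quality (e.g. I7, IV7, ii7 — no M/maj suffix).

V64

The pitches Gb-Bb-Db form a major triad rooted on Gb.
In Cb major, Gb is the dominant; the diatonic major triad there is V.
With Db in the bass the chord is in second inversion, so the figured bass is 64.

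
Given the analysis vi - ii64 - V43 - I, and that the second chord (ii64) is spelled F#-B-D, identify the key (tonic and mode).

A major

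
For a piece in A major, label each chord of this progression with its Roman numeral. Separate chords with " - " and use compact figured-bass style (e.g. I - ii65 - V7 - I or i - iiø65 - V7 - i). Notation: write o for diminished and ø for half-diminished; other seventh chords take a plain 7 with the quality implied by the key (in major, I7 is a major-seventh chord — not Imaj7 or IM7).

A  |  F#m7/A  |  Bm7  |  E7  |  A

A has root A, degree 1 in A major, so I.
F#m7/A: minor seventh chord on F# = scale degree 6 → vi65.
Bm7 has root B, degree 2 in A major, so ii7.
E7 has root E, degree 5 in A major, so V7.
A: major triad on A = scale degree 1 → I.

I - vi65 - ii7 - V7 - I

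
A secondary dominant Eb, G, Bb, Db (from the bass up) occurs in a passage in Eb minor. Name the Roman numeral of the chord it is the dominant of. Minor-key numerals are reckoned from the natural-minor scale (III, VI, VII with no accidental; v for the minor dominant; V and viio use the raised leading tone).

iv

The chord is a dominant seventh chord on Eb.
A dominant resolves down a perfect fifth: Eb → Ab. In Eb minor, Ab is scale degree 4, i.e. iv.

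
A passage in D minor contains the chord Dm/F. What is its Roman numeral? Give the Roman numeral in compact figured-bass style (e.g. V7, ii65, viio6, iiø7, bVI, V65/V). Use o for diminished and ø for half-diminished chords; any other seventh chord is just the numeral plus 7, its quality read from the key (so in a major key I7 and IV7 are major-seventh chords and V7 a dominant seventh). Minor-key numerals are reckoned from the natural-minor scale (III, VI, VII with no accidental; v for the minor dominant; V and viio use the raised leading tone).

The pitches D-F-A form a minor triad rooted on D.
In D minor, D is the tonic; the diatonic minor triad there is i.
With F in the bass the chord is in first inversion, so the figured bass is 6.

i6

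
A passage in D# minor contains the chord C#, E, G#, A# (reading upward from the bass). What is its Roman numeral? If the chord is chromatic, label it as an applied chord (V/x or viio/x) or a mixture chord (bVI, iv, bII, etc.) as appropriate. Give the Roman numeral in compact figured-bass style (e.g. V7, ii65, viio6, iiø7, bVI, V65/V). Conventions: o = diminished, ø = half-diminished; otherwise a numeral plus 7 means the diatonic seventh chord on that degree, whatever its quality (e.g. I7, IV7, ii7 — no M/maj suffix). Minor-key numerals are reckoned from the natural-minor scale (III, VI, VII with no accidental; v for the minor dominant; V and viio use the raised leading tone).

Stacked in thirds the chord is A#-C#-E-G#: a half-diminished seventh chord on A#.
A# sits a half step below B (VI in D# minor); a diminished chord there is the applied leading-tone chord of VI.
With C# in the bass the chord is in first inversion, so the figured bass is 65.

viiø65/VI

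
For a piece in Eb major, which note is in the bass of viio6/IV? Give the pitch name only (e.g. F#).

Bb

The applied chord viio6/IV is rooted on G: G-Bb-Db.
The figure 6 means first inversion — the third is in the bass.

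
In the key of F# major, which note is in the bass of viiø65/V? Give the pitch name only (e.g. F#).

The applied chord viiø65/V is rooted on B#: B#-D#-F#-A#.
The figure 65 means first inversion — the third is in the bass.

D#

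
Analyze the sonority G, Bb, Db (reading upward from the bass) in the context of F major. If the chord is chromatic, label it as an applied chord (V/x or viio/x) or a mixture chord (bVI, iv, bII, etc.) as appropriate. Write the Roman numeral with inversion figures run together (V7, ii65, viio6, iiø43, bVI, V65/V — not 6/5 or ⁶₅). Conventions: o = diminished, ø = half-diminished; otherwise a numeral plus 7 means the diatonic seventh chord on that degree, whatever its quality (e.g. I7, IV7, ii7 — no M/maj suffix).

iio

The pitches G-Bb-Db form a diminished triad rooted on G.
G is the second degree of F major. This is the diminished supertonic triad, borrowed from the parallel minor.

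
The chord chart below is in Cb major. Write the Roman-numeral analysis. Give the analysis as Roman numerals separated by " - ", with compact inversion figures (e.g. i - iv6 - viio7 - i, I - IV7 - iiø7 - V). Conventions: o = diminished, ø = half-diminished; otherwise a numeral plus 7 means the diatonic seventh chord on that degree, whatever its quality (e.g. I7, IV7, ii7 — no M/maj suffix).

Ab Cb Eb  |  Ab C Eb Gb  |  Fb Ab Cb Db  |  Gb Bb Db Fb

vi - V7/ii - ii65 - V7

Ab-Cb-Eb: minor triad on Ab = scale degree 6 → vi.
Ab-C-Eb-Gb: a dominant seventh chord on Ab, the applied dominant of ii → V7/ii.
Fb-Ab-Cb-Db has root Db, degree 2 in Cb major, so ii65.
Gb-Bb-Db-Fb: root Gb is the dominant; dominant seventh chord there is V7.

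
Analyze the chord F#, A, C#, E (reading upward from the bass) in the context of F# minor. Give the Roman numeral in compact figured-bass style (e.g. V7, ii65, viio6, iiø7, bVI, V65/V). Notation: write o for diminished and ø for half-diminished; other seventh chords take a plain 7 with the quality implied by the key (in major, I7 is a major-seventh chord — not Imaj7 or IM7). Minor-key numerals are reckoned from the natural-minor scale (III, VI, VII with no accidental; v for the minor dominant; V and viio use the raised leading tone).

i7

The pitches F#-A-C#-E form a minor seventh chord rooted on F#.
F# is scale degree 1 in F# minor, and a minor seventh chord on that degree is written i7.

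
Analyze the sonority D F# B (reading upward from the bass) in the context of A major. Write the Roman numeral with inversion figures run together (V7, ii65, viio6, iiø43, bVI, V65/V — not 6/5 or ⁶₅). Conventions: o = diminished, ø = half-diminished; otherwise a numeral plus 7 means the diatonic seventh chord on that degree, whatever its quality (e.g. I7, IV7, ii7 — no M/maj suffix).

ii6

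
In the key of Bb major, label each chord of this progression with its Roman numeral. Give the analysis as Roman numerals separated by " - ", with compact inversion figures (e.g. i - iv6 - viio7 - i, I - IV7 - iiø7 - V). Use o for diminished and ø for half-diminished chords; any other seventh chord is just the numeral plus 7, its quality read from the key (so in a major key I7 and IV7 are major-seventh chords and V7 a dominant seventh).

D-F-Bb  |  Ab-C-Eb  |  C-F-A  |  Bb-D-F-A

D-F-Bb: major triad on Bb = scale degree 1 → I6.
Ab-C-Eb: Ab with this quality isn't in the key; it's bVII, borrowed from the parallel minor.
C-F-A: root F is the dominant; major triad there is V64.
Bb-D-F-A: root Bb is the tonic; major seventh chord there is I7.

I6 - bVII - V64 - I7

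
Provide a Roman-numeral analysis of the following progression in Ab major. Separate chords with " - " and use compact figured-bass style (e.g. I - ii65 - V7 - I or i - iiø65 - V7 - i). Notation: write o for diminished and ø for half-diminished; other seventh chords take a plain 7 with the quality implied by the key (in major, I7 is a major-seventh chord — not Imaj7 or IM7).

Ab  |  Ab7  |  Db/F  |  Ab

Ab: root Ab is the tonic; major triad there is I.
Ab7: chromatic; Ab is V of IV, so V7/IV.
Db/F: major triad on Db = scale degree 4 → IV6.
Ab has root Ab, degree 1 in Ab major, so I.

I - V7/IV - IV6 - I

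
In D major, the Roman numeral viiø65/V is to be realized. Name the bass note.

B

The applied chord viiø65/V is rooted on G#: G#-B-D-F#.
The figure 65 means first inversion — the third is in the bass.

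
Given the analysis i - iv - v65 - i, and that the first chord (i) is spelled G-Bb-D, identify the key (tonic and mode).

The chord Gm is a minor triad rooted on G; its label is i.
If G is scale degree 1 and the mode makes that degree carry a minor triad, the tonic is G and the mode is minor.

G minor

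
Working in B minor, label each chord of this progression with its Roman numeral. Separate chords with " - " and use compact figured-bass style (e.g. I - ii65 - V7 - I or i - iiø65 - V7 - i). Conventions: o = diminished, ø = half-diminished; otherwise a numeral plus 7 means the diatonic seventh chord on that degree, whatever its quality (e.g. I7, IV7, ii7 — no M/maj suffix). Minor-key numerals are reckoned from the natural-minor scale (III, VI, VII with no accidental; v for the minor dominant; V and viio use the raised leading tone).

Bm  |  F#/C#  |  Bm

Bm: root B is the tonic; minor triad there is i.
F#/C# has root F#, degree 5 in B minor, so V64.
Bm: root B is the tonic; minor triad there is i.

i - V64 - i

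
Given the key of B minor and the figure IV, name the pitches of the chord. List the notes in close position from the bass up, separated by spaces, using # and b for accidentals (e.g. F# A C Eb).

E G# B

IV is the major subdominant, borrowed from the parallel major. In B minor that root is E.
So the chord is E-G#-B, a major triad.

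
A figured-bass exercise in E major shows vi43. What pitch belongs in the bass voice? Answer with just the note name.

vi in E major has root C#; the chord is C#-E-G#-B.
The figure 43 means second inversion — the fifth is in the bass.

G#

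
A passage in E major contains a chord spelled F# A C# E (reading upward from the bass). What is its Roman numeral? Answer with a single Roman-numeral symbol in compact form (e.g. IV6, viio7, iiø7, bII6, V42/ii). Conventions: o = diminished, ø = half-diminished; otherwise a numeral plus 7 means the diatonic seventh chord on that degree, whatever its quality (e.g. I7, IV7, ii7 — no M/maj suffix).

The pitches F#-A-C#-E form a minor seventh chord rooted on F#.
In E major, F# is the supertonic; the diatonic minor seventh chord there is ii7.

ii7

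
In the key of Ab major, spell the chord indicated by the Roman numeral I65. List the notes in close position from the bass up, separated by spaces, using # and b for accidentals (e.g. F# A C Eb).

C Eb G Ab

In Ab major, the tonic is Ab, and the diatonic chord built there is a major seventh chord.
Stacking thirds from Ab gives Ab-C-Eb-G.
With the 65 figure the chord is in first inversion; from the bass C upward in close position it reads C-Eb-G-Ab.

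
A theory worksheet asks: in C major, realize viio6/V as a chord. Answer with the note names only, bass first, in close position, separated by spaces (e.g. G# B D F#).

A C F#

viio6/V is a secondary leading-tone chord. The target V is G in C major; the applied chord is rooted a semitone below, on F#.
Building a diminished triad on F# gives F#-A-C.
With the 6 figure the chord is in first inversion; from the bass A upward in close position it reads A-C-F#.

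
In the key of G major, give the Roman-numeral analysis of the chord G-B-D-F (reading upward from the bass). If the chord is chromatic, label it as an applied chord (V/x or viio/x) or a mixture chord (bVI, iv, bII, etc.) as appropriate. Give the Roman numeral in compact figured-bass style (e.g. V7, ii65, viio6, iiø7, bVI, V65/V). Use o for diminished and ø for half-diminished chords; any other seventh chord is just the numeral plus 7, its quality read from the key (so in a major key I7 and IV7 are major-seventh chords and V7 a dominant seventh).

Stacked in thirds the chord is G-B-D-F: a dominant seventh chord on G.
G is not a diatonic chord root with this quality in G major, but it lies a perfect fifth above C (IV), so the chord functions as an applied dominant of IV.

V7/IV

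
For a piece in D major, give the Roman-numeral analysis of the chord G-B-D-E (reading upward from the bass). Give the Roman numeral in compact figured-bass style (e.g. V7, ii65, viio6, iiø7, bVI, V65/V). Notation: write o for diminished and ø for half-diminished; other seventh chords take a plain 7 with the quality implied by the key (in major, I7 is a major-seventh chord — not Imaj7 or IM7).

ii65

The pitches E-G-B-D form a minor seventh chord rooted on E.
E is scale degree 2 in D major, and a minor seventh chord on that degree is written ii7.
With G in the bass the chord is in first inversion, so the figured bass is 65.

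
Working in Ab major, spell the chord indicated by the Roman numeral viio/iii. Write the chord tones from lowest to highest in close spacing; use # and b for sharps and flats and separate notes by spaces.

B D F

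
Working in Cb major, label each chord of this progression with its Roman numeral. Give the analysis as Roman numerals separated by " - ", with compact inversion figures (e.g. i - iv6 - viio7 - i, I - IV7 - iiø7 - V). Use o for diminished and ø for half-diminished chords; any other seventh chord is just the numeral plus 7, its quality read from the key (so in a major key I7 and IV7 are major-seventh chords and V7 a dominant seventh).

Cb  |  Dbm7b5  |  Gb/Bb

Cb has root Cb, degree 1 in Cb major, so I.
Dbm7b5: half-diminished seventh chord on Db — chromatic; iiø7 (borrowed from the parallel minor).
Gb/Bb: major triad on Gb = scale degree 5 → V6.

I - iiø7 - V6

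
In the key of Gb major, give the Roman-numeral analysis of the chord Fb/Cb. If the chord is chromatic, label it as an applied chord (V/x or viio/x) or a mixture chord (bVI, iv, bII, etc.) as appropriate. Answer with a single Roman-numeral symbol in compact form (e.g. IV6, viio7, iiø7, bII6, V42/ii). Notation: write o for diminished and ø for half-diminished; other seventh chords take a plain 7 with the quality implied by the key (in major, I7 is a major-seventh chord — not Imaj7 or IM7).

bVII64

Stacked in thirds the chord is Fb-Ab-Cb: a major triad on Fb.
Fb is the lowered seventh degree of Gb major (diatonic 7 would be F). This is a major triad on the lowered seventh degree (the subtonic), borrowed from the parallel minor.
With Cb in the bass the chord is in second inversion, so the figured bass is 64.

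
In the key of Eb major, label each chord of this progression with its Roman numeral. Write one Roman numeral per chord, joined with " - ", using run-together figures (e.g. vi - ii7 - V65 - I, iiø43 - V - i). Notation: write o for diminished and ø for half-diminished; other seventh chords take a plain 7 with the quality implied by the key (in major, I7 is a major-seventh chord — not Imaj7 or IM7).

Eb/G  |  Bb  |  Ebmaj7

I6 - V - I7

Eb/G: major triad on Eb = scale degree 1 → I6.
Bb: major triad on Bb = scale degree 5 → V.
Ebmaj7: major seventh chord on Eb = scale degree 1 → I7.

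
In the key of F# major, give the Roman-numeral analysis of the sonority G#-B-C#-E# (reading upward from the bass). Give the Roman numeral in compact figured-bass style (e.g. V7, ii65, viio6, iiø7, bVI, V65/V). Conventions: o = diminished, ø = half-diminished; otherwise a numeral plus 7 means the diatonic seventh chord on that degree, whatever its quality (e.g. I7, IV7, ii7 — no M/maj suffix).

V43

Stacked in thirds the chord is C#-E#-G#-B: a dominant seventh chord on C#.
C# is scale degree 5 in F# major, and a dominant seventh chord on that degree is written V7.
With G# in the bass the chord is in second inversion, so the figured bass is 43.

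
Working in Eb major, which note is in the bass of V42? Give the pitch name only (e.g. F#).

Ab

V in Eb major has root Bb; the chord is Bb-D-F-Ab.
The figure 42 means third inversion — the seventh is in the bass.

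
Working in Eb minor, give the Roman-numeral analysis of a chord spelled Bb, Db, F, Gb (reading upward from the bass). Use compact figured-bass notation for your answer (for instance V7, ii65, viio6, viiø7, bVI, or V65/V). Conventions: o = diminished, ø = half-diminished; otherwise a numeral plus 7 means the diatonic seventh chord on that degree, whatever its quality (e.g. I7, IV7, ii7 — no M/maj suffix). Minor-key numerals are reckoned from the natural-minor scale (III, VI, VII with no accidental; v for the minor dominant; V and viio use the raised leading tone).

III65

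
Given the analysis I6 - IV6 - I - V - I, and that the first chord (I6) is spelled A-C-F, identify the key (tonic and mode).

F major

I6 is given as A-C-F — a major triad with root F.
If F is scale degree 1 and the mode makes that degree carry a major triad, the tonic is F and the mode is major.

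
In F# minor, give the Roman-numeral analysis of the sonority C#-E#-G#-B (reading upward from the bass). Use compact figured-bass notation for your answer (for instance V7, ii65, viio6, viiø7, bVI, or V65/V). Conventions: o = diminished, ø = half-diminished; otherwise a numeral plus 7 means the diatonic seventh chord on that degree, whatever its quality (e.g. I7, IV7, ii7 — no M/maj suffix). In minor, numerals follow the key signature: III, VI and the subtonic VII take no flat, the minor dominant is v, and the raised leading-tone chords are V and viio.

V7

Stacked in thirds the chord is C#-E#-G#-B: a dominant seventh chord on C#.
In F# minor, C# is the dominant; the diatonic dominant seventh chord there is V7.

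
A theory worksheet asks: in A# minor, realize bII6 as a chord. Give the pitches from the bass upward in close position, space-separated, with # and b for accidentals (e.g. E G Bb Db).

D# F# B

Scale degree 2 in A# minor is B#; lowering it a half step gives B. bII6 is the Neapolitan sixth — a major triad on the lowered second degree, here in its customary first inversion.
So the chord is B-D#-F#, a major triad.
The figured bass 6 indicates first inversion, placing the third (D#) in the bass: D#-F#-B.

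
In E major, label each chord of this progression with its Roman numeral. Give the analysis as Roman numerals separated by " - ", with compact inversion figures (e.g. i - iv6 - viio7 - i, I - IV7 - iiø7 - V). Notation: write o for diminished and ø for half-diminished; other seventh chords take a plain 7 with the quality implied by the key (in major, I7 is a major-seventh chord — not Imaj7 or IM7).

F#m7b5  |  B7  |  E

iiø7 - V7 - I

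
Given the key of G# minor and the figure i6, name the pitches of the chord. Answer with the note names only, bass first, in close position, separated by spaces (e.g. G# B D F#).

B D# G#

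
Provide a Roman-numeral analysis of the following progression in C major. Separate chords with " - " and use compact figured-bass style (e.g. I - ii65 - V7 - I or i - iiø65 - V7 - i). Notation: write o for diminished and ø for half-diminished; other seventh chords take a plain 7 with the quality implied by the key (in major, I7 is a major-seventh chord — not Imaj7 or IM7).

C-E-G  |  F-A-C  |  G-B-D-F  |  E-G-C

C-E-G: root C is the tonic; major triad there is I.
F-A-C: major triad on F = scale degree 4 → IV.
G-B-D-F: root G is the dominant; dominant seventh chord there is V7.
E-G-C: root C is the tonic; major triad there is I6.

I - IV - V7 - I6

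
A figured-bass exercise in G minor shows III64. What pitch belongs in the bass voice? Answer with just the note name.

III in G minor has root Bb; the chord is Bb-D-F.
The figure 64 means second inversion — the fifth is in the bass.

F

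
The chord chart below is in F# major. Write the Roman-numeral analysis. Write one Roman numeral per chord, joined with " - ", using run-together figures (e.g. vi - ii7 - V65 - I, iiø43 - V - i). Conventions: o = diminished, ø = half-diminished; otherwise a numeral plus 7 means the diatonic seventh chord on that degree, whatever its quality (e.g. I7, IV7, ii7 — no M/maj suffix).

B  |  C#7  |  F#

B: root B is the subdominant; major triad there is IV.
C#7: root C# is the dominant; dominant seventh chord there is V7.
F#: root F# is the tonic; major triad there is I.

IV - V7 - I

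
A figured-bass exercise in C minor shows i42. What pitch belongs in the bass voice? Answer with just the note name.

i in C minor has root C; the chord is C-Eb-G-Bb.
The figure 42 means third inversion — the seventh is in the bass.

Bb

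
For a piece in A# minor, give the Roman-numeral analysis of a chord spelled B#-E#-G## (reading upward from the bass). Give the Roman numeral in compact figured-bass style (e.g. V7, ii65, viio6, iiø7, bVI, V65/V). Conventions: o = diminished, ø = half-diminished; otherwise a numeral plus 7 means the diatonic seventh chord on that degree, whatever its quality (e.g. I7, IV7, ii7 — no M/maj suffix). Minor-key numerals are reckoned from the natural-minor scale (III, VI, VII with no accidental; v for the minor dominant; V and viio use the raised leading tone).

V64

Stacked in thirds the chord is E#-G##-B#: a major triad on E#.
In A# minor, E# is the dominant; the diatonic major triad there is V.
With B# in the bass the chord is in second inversion, so the figured bass is 64.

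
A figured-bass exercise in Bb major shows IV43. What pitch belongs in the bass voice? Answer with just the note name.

IV in Bb major has root Eb; the chord is Eb-G-Bb-D.
The figure 43 means second inversion — the fifth is in the bass.

Bb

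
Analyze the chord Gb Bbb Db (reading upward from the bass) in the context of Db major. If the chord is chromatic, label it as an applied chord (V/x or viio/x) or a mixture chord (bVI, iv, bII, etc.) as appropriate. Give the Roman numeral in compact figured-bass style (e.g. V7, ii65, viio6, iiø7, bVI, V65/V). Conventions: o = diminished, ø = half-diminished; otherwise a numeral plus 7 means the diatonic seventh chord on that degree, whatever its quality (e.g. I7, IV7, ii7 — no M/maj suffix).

iv

The pitches Gb-Bbb-Db form a minor triad rooted on Gb.
Gb is the fourth degree of Db major. This is the minor subdominant, borrowed from the parallel minor.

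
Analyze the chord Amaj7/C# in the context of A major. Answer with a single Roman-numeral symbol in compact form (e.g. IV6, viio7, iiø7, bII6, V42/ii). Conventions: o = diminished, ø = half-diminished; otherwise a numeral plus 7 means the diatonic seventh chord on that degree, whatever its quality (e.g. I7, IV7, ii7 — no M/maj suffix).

The pitches A-C#-E-G# form a major seventh chord rooted on A.
In A major, A is the tonic; the diatonic major seventh chord there is I7.
With C# in the bass the chord is in first inversion, so the figured bass is 65.

I65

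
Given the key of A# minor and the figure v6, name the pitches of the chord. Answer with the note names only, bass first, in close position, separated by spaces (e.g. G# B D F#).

In A# minor, scale degree 5 is E#, and the diatonic chord built there is a minor triad.
That chord is spelled E#-G#-B#.
With the 6 figure the chord is in first inversion; from the bass G# upward in close position it reads G#-B#-E#.

G# B# E#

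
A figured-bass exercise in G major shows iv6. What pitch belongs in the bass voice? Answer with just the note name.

iv in G major has root C; the chord is C-Eb-G.
The figure 6 means first inversion — the third is in the bass.

Eb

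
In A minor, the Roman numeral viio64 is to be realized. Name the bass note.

D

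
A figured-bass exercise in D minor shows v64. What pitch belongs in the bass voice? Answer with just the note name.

E

v in D minor has root A; the chord is A-C-E.
The figure 64 means second inversion — the fifth is in the bass.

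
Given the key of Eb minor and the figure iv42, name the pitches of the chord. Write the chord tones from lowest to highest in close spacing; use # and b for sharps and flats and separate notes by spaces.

In Eb minor, the fourth degree is Ab, and the diatonic chord built there is a minor seventh chord.
Stacking thirds from Ab gives Ab-Cb-Eb-Gb.
The figured bass 42 indicates third inversion, placing the seventh (Gb) in the bass: Gb-Ab-Cb-Eb.

Gb Ab Cb Eb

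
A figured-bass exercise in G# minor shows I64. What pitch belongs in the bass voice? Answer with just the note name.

I in G# minor has root G#; the chord is G#-B#-D#.
The figure 64 means second inversion — the fifth is in the bass.

D#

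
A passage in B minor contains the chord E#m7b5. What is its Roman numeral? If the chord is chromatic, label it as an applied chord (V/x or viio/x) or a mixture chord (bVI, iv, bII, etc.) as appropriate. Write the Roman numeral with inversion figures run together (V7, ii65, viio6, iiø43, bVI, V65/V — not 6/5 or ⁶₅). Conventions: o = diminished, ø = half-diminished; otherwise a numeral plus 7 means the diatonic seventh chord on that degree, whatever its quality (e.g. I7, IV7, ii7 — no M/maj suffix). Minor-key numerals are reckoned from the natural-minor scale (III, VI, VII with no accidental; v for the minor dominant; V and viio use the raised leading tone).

The pitches E#-G#-B-D# form a half-diminished seventh chord rooted on E#.
E# sits a half step below F# (V in B minor); a diminished chord there is the applied leading-tone chord of V.

viiø7/V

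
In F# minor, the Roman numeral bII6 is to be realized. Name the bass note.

B

bII in F# minor has root G; the chord is G-B-D.
The figure 6 means first inversion — the third is in the bass.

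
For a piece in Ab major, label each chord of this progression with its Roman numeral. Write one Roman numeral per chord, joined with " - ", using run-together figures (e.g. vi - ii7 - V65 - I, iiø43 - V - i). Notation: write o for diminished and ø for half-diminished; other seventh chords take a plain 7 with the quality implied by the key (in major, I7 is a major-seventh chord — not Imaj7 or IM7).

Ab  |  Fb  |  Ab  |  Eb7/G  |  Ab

I - bVI - I - V65 - I

Ab has root Ab, degree 1 in Ab major, so I.
Fb: Fb with this quality isn't in the key; it's bVI, borrowed from the parallel minor.
Ab has root Ab, degree 1 in Ab major, so I.
Eb7/G has root Eb, degree 5 in Ab major, so V65.
Ab has root Ab, degree 1 in Ab major, so I.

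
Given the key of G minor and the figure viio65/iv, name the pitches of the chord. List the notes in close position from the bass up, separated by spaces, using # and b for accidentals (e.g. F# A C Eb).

D F Ab B

viio65/iv is a secondary leading-tone chord. The target iv is C in G minor; the applied chord is rooted a semitone below, on B.
Building a fully diminished seventh chord on B gives B-D-F-Ab.
With the 65 figure the chord is in first inversion; from the bass D upward in close position it reads D-F-Ab-B.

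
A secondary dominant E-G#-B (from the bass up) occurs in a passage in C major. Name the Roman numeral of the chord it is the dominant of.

The chord is a major triad on E.
A dominant resolves down a perfect fifth: E → A. In C major, A is scale degree 6, i.e. vi.

vi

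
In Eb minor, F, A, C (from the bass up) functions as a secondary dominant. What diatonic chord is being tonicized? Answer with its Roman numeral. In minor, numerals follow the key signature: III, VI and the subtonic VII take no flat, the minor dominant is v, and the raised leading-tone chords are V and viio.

The chord is a major triad on F.
A dominant resolves down a perfect fifth: F → Bb. In Eb minor, Bb is scale degree 5, i.e. V.

V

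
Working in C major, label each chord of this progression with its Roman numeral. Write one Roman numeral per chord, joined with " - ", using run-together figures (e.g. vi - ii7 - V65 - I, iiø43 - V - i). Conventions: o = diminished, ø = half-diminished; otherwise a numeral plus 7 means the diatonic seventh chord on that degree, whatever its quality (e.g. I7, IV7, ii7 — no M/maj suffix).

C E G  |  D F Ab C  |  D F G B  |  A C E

I - iiø7 - V43 - vi

C-E-G: major triad on C = scale degree 1 → I.
D-F-Ab-C: half-diminished seventh chord on D — chromatic; iiø7 (borrowed from the parallel minor).
D-F-G-B has root G, degree 5 in C major, so V43.
A-C-E: root A is the submediant; minor triad there is vi.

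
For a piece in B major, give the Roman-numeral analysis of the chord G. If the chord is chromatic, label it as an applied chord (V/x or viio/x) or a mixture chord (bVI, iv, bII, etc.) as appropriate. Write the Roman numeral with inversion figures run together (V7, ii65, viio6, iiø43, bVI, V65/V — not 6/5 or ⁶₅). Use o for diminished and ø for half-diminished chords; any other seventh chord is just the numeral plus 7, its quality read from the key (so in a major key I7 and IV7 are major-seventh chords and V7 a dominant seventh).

Stacked in thirds the chord is G-B-D: a major triad on G.
G is the lowered sixth degree of B major (diatonic 6 would be G#). This is a major triad on the lowered sixth degree, borrowed from the parallel minor.

bVI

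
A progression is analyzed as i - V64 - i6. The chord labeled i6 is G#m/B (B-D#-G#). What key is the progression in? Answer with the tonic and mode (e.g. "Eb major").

i6 is given as B-D#-G# — a minor triad with root G#.
If G# is scale degree 1 and the mode makes that degree carry a minor triad, the tonic is G# and the mode is minor.

G# minor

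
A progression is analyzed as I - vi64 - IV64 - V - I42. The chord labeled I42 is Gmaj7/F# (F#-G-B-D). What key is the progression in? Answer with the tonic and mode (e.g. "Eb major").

G major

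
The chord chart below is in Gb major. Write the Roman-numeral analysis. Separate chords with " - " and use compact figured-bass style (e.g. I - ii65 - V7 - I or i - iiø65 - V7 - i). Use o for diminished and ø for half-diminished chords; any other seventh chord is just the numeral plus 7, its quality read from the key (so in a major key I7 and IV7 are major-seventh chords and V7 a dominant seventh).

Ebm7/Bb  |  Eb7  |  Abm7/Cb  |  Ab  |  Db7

Ebm7/Bb has root Eb, degree 6 in Gb major, so vi43.
Eb7 is the secondary dominant of ii (dominant seventh chord on Eb): V7/ii.
Abm7/Cb: minor seventh chord on Ab = scale degree 2 → ii65.
Ab: a major triad on Ab, the applied dominant of V → V/V.
Db7 has root Db, degree 5 in Gb major, so V7.

vi43 - V7/ii - ii65 - V/V - V7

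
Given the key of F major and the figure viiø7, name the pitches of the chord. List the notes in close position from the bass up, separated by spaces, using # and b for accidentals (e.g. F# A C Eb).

E G Bb D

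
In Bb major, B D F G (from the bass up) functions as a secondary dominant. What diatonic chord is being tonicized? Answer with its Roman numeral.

The chord is a dominant seventh chord on G.
A dominant resolves down a perfect fifth: G → C. In Bb major, C is scale degree 2, i.e. ii.

ii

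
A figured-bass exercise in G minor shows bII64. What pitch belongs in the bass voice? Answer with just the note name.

Eb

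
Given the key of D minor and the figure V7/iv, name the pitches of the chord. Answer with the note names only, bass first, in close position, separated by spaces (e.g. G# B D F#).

V7/iv is a secondary dominant — the dominant seventh of iv. iv in D minor is G, so the applied chord's root is D, a perfect fifth above.
Building a dominant seventh chord on D gives D-F#-A-C.

D F# A C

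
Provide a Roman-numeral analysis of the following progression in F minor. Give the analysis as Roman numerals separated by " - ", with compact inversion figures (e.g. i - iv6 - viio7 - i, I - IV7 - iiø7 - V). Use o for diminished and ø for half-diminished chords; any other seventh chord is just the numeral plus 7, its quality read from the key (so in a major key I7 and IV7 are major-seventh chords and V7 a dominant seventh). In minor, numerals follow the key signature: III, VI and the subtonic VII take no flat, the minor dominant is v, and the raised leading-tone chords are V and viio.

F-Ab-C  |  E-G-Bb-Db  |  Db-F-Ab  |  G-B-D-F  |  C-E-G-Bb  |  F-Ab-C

i - viio7 - VI - V7/V - V7 - i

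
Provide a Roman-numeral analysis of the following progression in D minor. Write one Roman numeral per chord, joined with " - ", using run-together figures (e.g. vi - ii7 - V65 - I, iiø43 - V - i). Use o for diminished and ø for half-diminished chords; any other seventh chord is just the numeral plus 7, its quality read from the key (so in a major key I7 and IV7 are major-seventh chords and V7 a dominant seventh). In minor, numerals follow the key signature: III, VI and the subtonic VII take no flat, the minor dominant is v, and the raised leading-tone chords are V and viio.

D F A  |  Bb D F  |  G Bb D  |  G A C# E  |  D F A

i - VI - iv - V42 - i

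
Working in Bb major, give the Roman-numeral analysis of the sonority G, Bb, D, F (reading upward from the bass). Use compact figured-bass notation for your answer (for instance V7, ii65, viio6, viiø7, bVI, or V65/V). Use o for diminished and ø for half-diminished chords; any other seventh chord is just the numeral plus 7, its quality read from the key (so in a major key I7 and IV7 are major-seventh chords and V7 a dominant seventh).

The pitches G-Bb-D-F form a minor seventh chord rooted on G.
G is scale degree 6 in Bb major, and a minor seventh chord on that degree is written vi7.

vi7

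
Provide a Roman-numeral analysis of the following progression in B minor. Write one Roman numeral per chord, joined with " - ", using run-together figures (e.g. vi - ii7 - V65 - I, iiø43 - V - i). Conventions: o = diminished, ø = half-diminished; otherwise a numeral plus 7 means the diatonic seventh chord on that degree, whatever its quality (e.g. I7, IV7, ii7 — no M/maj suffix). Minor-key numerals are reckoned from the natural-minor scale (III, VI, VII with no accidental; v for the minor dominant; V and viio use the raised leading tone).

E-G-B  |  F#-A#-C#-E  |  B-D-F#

iv - V7 - i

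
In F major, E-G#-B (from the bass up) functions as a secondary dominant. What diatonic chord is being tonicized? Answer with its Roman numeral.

iii

The chord is a major triad on E.
A dominant resolves down a perfect fifth: E → A. In F major, A is scale degree 3, i.e. iii.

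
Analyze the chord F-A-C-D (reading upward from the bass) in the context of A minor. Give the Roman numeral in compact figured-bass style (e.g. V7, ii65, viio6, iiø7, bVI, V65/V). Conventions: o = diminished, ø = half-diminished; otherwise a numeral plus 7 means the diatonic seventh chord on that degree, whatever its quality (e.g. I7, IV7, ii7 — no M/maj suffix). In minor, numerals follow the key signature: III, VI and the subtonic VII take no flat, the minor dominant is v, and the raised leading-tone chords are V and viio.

iv65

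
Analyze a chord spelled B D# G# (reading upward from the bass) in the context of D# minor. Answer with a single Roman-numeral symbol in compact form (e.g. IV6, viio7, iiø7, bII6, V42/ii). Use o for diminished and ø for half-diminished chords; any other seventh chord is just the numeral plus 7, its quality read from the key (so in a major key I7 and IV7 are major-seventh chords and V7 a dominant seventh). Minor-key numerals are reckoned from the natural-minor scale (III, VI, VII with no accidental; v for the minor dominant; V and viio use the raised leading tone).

Stacked in thirds the chord is G#-B-D#: a minor triad on G#.
G# is scale degree 4 in D# minor, and a minor triad on that degree is written iv.
With B in the bass the chord is in first inversion, so the figured bass is 6.

iv6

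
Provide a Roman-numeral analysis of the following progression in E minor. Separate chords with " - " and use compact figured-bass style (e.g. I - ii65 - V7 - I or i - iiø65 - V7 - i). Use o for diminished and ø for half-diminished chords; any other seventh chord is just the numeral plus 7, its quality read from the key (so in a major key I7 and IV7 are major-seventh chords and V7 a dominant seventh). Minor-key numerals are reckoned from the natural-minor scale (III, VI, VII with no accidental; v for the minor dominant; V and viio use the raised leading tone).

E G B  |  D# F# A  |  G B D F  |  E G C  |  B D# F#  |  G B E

E-G-B has root E, degree 1 in E minor, so i.
D#-F#-A: diminished triad on D# = scale degree 7 → viio.
G-B-D-F is the secondary dominant of VI (dominant seventh chord on G): V7/VI.
E-G-C: major triad on C = scale degree 6 → VI6.
B-D#-F#: major triad on B = scale degree 5 → V.
G-B-E has root E, degree 1 in E minor, so i6.

i - viio - V7/VI - VI6 - V - i6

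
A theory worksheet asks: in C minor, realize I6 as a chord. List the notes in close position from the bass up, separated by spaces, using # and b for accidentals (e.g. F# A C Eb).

E G C

Scale degree 1 in C minor is C; here the chord built on it is altered to a major triad. I6 is the major tonic (Picardy third), borrowed from the parallel major.
So the chord is C-E-G.
With the 6 figure the chord is in first inversion; from the bass E upward in close position it reads E-G-C.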